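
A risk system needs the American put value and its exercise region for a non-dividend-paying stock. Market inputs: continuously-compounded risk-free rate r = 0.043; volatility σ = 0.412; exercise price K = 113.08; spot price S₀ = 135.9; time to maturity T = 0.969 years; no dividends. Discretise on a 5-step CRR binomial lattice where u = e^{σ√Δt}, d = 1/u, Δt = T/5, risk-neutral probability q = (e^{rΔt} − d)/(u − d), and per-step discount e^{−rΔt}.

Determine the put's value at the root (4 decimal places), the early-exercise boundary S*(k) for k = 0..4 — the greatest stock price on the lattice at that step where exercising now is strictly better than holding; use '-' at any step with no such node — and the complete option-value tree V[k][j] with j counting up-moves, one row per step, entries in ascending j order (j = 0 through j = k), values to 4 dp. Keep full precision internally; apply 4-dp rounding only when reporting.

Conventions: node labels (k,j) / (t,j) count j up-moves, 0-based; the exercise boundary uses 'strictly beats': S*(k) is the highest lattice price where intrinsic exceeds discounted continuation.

Δt=0.19380  u=1.19886  d=0.83412  q=0.47772  discount=0.99170
step 5 (expiry): payoffs max(K−S,0) = 58.2054 34.2102 0.0000 0.0000 0.0000 0.0000
step 4: (k=4,j=0): S=65.7872, K−S=47.2928, hold=46.3544 ⇒ V=47.2928 exercise | (k=4,j=1): S=94.5541, K−S=18.5259, hold=17.7189 ⇒ V=18.5259 exercise | (k=4,j=2): S=135.9000, K−S=0.0000, hold=0.0000 ⇒ V=0.0000 continue | (k=4,j=3): S=195.3253, K−S=0.0000, hold=0.0000 ⇒ V=0.0000 continue | (k=4,j=4): S=280.7357, K−S=0.0000, hold=0.0000 ⇒ V=0.0000 continue  boundary S*=94.5541
step 3: (k=3,j=0): S=78.8698, K−S=34.2102, hold=33.2718 ⇒ V=34.2102 exercise | (k=3,j=1): S=113.3574, K−S=0.0000, hold=9.5953 ⇒ V=9.5953 continue | (k=3,j=2): S=162.9255, K−S=0.0000, hold=0.0000 ⇒ V=0.0000 continue | (k=3,j=3): S=234.1683, K−S=0.0000, hold=0.0000 ⇒ V=0.0000 continue  boundary S*=78.8698
step 2: (k=2,j=0): S=94.5541, K−S=18.5259, hold=22.2648 ⇒ V=22.2648 continue | (k=2,j=1): S=135.9000, K−S=0.0000, hold=4.9698 ⇒ V=4.9698 continue | (k=2,j=2): S=195.3253, K−S=0.0000, hold=0.0000 ⇒ V=0.0000 continue  boundary S*=-
step 1: (k=1,j=0): S=113.3574, K−S=0.0000, hold=13.8864 ⇒ V=13.8864 continue | (k=1,j=1): S=162.9255, K−S=0.0000, hold=2.5741 ⇒ V=2.5741 continue  boundary S*=-
step 0: (k=0,j=0): S=135.9000, K−S=0.0000, hold=8.4118 ⇒ V=8.4118 continue  boundary S*=-

price = 8.4118
boundary = - - - 78.8698 94.5541
tree:
8.4118
13.8864 2.5741
22.2648 4.9698 0.0000
34.2102 9.5953 0.0000 0.0000
47.2928 18.5259 0.0000 0.0000 0.0000
58.2054 34.2102 0.0000 0.0000 0.0000 0.0000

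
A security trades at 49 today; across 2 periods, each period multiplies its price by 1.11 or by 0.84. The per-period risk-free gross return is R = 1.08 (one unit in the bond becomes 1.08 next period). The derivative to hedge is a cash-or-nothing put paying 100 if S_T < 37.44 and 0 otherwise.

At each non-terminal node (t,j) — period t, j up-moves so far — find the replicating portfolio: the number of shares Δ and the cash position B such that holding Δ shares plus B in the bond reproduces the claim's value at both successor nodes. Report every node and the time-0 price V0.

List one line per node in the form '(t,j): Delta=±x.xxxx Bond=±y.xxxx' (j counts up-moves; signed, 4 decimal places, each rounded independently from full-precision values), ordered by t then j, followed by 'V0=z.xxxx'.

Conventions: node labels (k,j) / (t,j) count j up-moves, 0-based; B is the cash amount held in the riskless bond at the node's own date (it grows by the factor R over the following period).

(0,0): Delta=-0.7776 Bond=39.1624
(1,0): Delta=-8.9983 Bond=380.6584
(1,1): Delta=0.0000 Bond=0.0000
V0=1.0584

No-arbitrage ⇒ martingale measure with p* = (R−d)/(u−d) = 0.8889.
Terminal payoffs: V(2,0)=100.0000, V(2,1)=0.0000, V(2,2)=0.0000
(1,0): S=41.1600. Δ = (V_up−V_dn)/(S_up−S_dn) = (0.0000−100.0000)/(45.6876−34.5744) = -8.9983. V = [p*·0.0000 + (1−p*)·100.0000]/1.08 = 10.2881. B = V − Δ·S = 380.6584.
(1,1): S=54.3900. Δ = (V_up−V_dn)/(S_up−S_dn) = (0.0000−0.0000)/(60.3729−45.6876) = 0.0000. V = [p*·0.0000 + (1−p*)·0.0000]/1.08 = 0.0000. B = V − Δ·S = 0.0000.
(0,0): S=49.0000. Δ = (V_up−V_dn)/(S_up−S_dn) = (0.0000−10.2881)/(54.3900−41.1600) = -0.7776. V = [p*·0.0000 + (1−p*)·10.2881]/1.08 = 1.0584. B = V − Δ·S = 39.1624.
Verification: the root portfolio costs Δ(0,0)·S0 + B(0,0) = 1.0584, matching V0.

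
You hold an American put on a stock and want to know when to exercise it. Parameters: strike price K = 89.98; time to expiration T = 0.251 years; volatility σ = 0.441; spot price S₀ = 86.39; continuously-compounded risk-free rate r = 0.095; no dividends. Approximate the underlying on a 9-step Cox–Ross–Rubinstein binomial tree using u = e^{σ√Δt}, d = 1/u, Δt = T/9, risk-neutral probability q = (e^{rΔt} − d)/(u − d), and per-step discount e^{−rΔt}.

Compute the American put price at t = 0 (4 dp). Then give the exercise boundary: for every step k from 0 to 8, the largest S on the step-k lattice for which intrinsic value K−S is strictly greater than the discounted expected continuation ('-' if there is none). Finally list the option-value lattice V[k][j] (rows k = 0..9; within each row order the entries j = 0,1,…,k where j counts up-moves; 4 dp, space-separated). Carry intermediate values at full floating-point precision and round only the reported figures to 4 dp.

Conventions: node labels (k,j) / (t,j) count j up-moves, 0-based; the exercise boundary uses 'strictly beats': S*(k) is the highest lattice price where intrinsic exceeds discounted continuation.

price = 8.7405
boundary = - - - 69.2644 64.3466 69.2644 74.5581 69.2644 74.5581
tree:
8.7405
12.0268 5.4953
16.0503 8.0605 2.9551
20.7156 11.4627 4.6955 1.2277
25.6334 15.7269 7.2525 2.1592 0.3011
30.2020 20.7156 10.8135 3.7241 0.6033 0.0000
34.4463 25.6334 15.4219 6.2550 1.2088 0.0000 0.0000
38.3892 30.2020 20.7156 10.1149 2.4220 0.0000 0.0000 0.0000
42.0521 34.4463 25.6334 15.4219 4.8530 0.0000 0.0000 0.0000 0.0000
45.4550 38.3892 30.2020 20.7156 9.7237 0.0000 0.0000 0.0000 0.0000 0.0000

Δt=0.02789, u=1.07643, d=0.92900, q=0.49959, disc=e^(-rΔt)=0.99735
k=9 terminal: V=max(K-S,0) → 45.4550 38.3892 30.2020 20.7156 9.7237 0.0000 0.0000 0.0000 0.0000 0.0000
k=8: j=0 S=47.9279 intr=42.0521 cont=41.8141 V=42.0521[EX]; j=1 S=55.5337 intr=34.4463 cont=34.2082 V=34.4463[EX]; j=2 S=64.3466 intr=25.6334 cont=25.3953 V=25.6334[EX]; j=3 S=74.5581 intr=15.4219 cont=15.1839 V=15.4219[EX]; j=4 S=86.3900 intr=3.5900 cont=4.8530 V=4.8530[hold]; j=5 S=100.0996 intr=0.0000 cont=0.0000 V=0.0000[hold]; j=6 S=115.9848 intr=0.0000 cont=0.0000 V=0.0000[hold]; j=7 S=134.3909 intr=0.0000 cont=0.0000 V=0.0000[hold]; j=8 S=155.7180 intr=0.0000 cont=0.0000 V=0.0000[hold]  S*(8)=74.5581
k=7: j=0 S=51.5908 intr=38.3892 cont=38.1511 V=38.3892[EX]; j=1 S=59.7780 intr=30.2020 cont=29.9639 V=30.2020[EX]; j=2 S=69.2644 intr=20.7156 cont=20.4775 V=20.7156[EX]; j=3 S=80.2563 intr=9.7237 cont=10.1149 V=10.1149[hold]; j=4 S=92.9925 intr=0.0000 cont=2.4220 V=2.4220[hold]; j=5 S=107.7499 intr=0.0000 cont=0.0000 V=0.0000[hold]; j=6 S=124.8491 intr=0.0000 cont=0.0000 V=0.0000[hold]; j=7 S=144.6620 intr=0.0000 cont=0.0000 V=0.0000[hold]  S*(7)=69.2644
k=6: j=0 S=55.5337 intr=34.4463 cont=34.2082 V=34.4463[EX]; j=1 S=64.3466 intr=25.6334 cont=25.3953 V=25.6334[EX]; j=2 S=74.5581 intr=15.4219 cont=15.3788 V=15.4219[EX]; j=3 S=86.3900 intr=3.5900 cont=6.2550 V=6.2550[hold]; j=4 S=100.0996 intr=0.0000 cont=1.2088 V=1.2088[hold]; j=5 S=115.9848 intr=0.0000 cont=0.0000 V=0.0000[hold]; j=6 S=134.3909 intr=0.0000 cont=0.0000 V=0.0000[hold]  S*(6)=74.5581
k=5: j=0 S=59.7780 intr=30.2020 cont=29.9639 V=30.2020[EX]; j=1 S=69.2644 intr=20.7156 cont=20.4775 V=20.7156[EX]; j=2 S=80.2563 intr=9.7237 cont=10.8135 V=10.8135[hold]; j=3 S=92.9925 intr=0.0000 cont=3.7241 V=3.7241[hold]; j=4 S=107.7499 intr=0.0000 cont=0.6033 V=0.6033[hold]; j=5 S=124.8491 intr=0.0000 cont=0.0000 V=0.0000[hold]  S*(5)=69.2644
k=4: j=0 S=64.3466 intr=25.6334 cont=25.3953 V=25.6334[EX]; j=1 S=74.5581 intr=15.4219 cont=15.7269 V=15.7269[hold]; j=2 S=86.3900 intr=3.5900 cont=7.2525 V=7.2525[hold]; j=3 S=100.0996 intr=0.0000 cont=2.1592 V=2.1592[hold]; j=4 S=115.9848 intr=0.0000 cont=0.3011 V=0.3011[hold]  S*(4)=64.3466
k=3: j=0 S=69.2644 intr=20.7156 cont=20.6294 V=20.7156[EX]; j=1 S=80.2563 intr=9.7237 cont=11.4627 V=11.4627[hold]; j=2 S=92.9925 intr=0.0000 cont=4.6955 V=4.6955[hold]; j=3 S=107.7499 intr=0.0000 cont=1.2277 V=1.2277[hold]  S*(3)=69.2644
k=2: j=0 S=74.5581 intr=15.4219 cont=16.0503 V=16.0503[hold]; j=1 S=86.3900 intr=3.5900 cont=8.0605 V=8.0605[hold]; j=2 S=100.0996 intr=0.0000 cont=2.9551 V=2.9551[hold]  S*(2)=-
k=1: j=0 S=80.2563 intr=9.7237 cont=12.0268 V=12.0268[hold]; j=1 S=92.9925 intr=0.0000 cont=5.4953 V=5.4953[hold]  S*(1)=-
k=0: j=0 S=86.3900 intr=3.5900 cont=8.7405 V=8.7405[hold]  S*(0)=-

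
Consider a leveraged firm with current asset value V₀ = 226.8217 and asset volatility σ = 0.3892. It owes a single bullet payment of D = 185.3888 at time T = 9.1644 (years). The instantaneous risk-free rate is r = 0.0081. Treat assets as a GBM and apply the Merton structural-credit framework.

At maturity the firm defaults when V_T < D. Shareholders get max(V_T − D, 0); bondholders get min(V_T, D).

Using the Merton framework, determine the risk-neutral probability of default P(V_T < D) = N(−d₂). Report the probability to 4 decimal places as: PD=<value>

PD=0.6387

Equity is a call on the firm's assets struck at D = 185.3888:
d₁ = [ln(V₀/D) + (r + σ²/2)T] / (σ√T)
   = [ln(226.8217/185.3888) + (0.0081 + 0.5·0.3892²)·9.1644] / (0.3892·√9.1644)
   = [0.201709 + 0.768328] / 1.178216 = 0.823310
d₂ = d₁ − σ√T = 0.823310 − 1.178216 = -0.354906
risk-neutral PD = N(−d₂) = N(0.354906) = 0.638670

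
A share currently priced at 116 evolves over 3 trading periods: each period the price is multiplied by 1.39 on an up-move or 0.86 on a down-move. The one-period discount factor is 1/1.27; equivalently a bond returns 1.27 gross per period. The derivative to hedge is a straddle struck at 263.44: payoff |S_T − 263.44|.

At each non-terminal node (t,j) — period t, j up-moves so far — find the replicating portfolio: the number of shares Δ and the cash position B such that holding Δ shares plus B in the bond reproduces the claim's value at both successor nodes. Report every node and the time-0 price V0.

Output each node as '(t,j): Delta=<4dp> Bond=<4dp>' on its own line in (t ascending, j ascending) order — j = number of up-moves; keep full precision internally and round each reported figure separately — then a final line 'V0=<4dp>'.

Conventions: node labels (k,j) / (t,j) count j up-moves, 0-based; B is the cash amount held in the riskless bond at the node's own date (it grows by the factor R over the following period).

The replicating-portfolio and risk-neutral prices coincide; use p* = (1.27−0.86)/(1.39−0.86) = 0.7736 for the latter.
Expiry values: V(3,0)=189.6575, V(3,1)=144.1869, V(3,2)=70.6937, V(3,3)=48.0918
(2,0): S=85.7936. Δ = (V_up−V_dn)/(S_up−S_dn) = (144.1869−189.6575)/(119.2531−73.7825) = -1.0000. V = [p*·144.1869 + (1−p*)·189.6575]/1.27 = 121.6395. B = V − Δ·S = 207.4331.
(2,1): S=138.6664. Δ = (V_up−V_dn)/(S_up−S_dn) = (70.6937−144.1869)/(192.7463−119.2531) = -1.0000. V = [p*·70.6937 + (1−p*)·144.1869]/1.27 = 68.7667. B = V − Δ·S = 207.4331.
(2,2): S=224.1236. Δ = (V_up−V_dn)/(S_up−S_dn) = (48.0918−70.6937)/(311.5318−192.7463) = -0.1903. V = [p*·48.0918 + (1−p*)·70.6937]/1.27 = 41.8970. B = V − Δ·S = 84.5421.
(1,0): S=99.7600. Δ = (V_up−V_dn)/(S_up−S_dn) = (68.7667−121.6395)/(138.6664−85.7936) = -1.0000. V = [p*·68.7667 + (1−p*)·121.6395]/1.27 = 63.5731. B = V − Δ·S = 163.3331.
(1,1): S=161.2400. Δ = (V_up−V_dn)/(S_up−S_dn) = (41.8970−68.7667)/(224.1236−138.6664) = -0.3144. V = [p*·41.8970 + (1−p*)·68.7667]/1.27 = 37.7801. B = V − Δ·S = 88.4775.
(0,0): S=116.0000. Δ = (V_up−V_dn)/(S_up−S_dn) = (37.7801−63.5731)/(161.2400−99.7600) = -0.4195. V = [p*·37.7801 + (1−p*)·63.5731]/1.27 = 34.3465. B = V − Δ·S = 83.0126.
Verification: the root portfolio costs Δ(0,0)·S0 + B(0,0) = 34.3465, matching V0.

(0,0): Delta=-0.4195 Bond=83.0126
(1,0): Delta=-1.0000 Bond=163.3331
(1,1): Delta=-0.3144 Bond=88.4775
(2,0): Delta=-1.0000 Bond=207.4331
(2,1): Delta=-1.0000 Bond=207.4331
(2,2): Delta=-0.1903 Bond=84.5421
V0=34.3465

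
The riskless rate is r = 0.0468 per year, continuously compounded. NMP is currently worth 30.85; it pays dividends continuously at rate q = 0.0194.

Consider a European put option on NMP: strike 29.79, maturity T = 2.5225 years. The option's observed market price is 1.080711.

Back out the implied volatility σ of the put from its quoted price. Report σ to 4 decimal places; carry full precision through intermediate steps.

sigma = 0.1269

At σ = 0.1269 the Black–Scholes value reproduces the quote:
σ√T = 0.1269·√2.5225 = 0.201547
d₁ = (ln(S/K) + (r−q+σ²/2)T) / (σ√T) = (ln(30.85/29.79) + (0.0468−0.0194+0.1269²/2)·2.5225) / 0.201547 = (0.034964 + 0.089427) / 0.201547 = 0.617181
d₂ = d₁ − σ√T = 0.617181 − 0.201547 = 0.415633
e^{−rT} = 0.888649
e^{−qT} = 0.952242
N(−d₁) = 0.268558,  N(−d₂) = 0.338839
V = K·e^{−rT}·N(−d₂) − S·e^{−qT}·N(−d₁) = 8.970040 − 7.889329 = 1.080711 (the observed quote) — the price is monotone increasing in volatility, hence this σ is the only solution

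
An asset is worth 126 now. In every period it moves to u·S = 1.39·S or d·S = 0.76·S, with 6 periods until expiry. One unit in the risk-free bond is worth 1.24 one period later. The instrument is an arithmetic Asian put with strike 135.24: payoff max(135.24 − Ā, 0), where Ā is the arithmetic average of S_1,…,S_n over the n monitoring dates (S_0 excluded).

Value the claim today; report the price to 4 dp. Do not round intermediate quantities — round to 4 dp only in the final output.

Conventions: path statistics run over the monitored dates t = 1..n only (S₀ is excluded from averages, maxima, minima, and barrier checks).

Set p* = 0.7619 (from d < R < u); the path-dependent value is the discounted p*-expectation over all price paths.
Enumerate all 2^6 = 64 price paths (U = up ×1.39, D = down ×0.76); each path with k up-moves has probability p*^k·(1−p*)^(6−k).
DDDDDD: Ā=53.6855, payoff=81.5545, prob=0.000182
UDDDDD: Ā=98.1879, payoff=37.0521, prob=0.000583
DUDDDD: Ā=84.9579, payoff=50.2821, prob=0.000583
UUDDDD: Ā=155.3835, payoff=0.0000, prob=0.001866
DDUDDD: Ā=74.9031, payoff=60.3369, prob=0.000583
UDUDDD: Ā=136.9938, payoff=0.0000, prob=0.001866
DUUDDD: Ā=123.7638, payoff=11.4762, prob=0.001866
UUUDDD: Ā=226.3574, payoff=0.0000, prob=0.005970
DDDUDD: Ā=67.2614, payoff=67.9786, prob=0.000583
UDDUDD: Ā=123.0176, payoff=12.2224, prob=0.001866
DUDUDD: Ā=109.7876, payoff=25.4524, prob=0.001866
UUDUDD: Ā=200.7957, payoff=0.0000, prob=0.005970
DDUUDD: Ā=99.7328, payoff=35.5072, prob=0.001866
UDUUDD: Ā=182.4060, payoff=0.0000, prob=0.005970
DUUUDD: Ā=169.1760, payoff=0.0000, prob=0.005970
UUUUDD: Ā=309.4141, payoff=0.0000, prob=0.019103
DDDDUD: Ā=61.4538, payoff=73.7862, prob=0.000583
UDDDUD: Ā=112.3957, payoff=22.8443, prob=0.001866
DUDDUD: Ā=99.1657, payoff=36.0743, prob=0.001866
UUDDUD: Ā=181.3689, payoff=0.0000, prob=0.005970
DDUDUD: Ā=89.1109, payoff=46.1291, prob=0.001866
UDUDUD: Ā=162.9792, payoff=0.0000, prob=0.005970
DUUDUD: Ā=149.7492, payoff=0.0000, prob=0.005970
UUUDUD: Ā=273.8833, payoff=0.0000, prob=0.019103
DDDUUD: Ā=81.4693, payoff=53.7707, prob=0.001866
UDDUUD: Ā=149.0030, payoff=0.0000, prob=0.005970
DUDUUD: Ā=135.7730, payoff=0.0000, prob=0.005970
UUDUUD: Ā=248.3217, payoff=0.0000, prob=0.019103
DDUUUD: Ā=125.7182, payoff=9.5218, prob=0.005970
UDUUUD: Ā=229.9320, payoff=0.0000, prob=0.019103
DUUUUD: Ā=216.7020, payoff=0.0000, prob=0.019103
UUUUUD: Ā=396.3365, payoff=0.0000, prob=0.061130
DDDDDU: Ā=57.0400, payoff=78.2000, prob=0.000583
UDDDDU: Ā=104.3231, payoff=30.9169, prob=0.001866
DUDDDU: Ā=91.0931, payoff=44.1469, prob=0.001866
UUDDDU: Ā=166.6044, payoff=0.0000, prob=0.005970
DDUDDU: Ā=81.0383, payoff=54.2017, prob=0.001866
UDUDDU: Ā=148.2147, payoff=0.0000, prob=0.005970
DUUDDU: Ā=134.9847, payoff=0.2553, prob=0.005970
UUUDDU: Ā=246.8800, payoff=0.0000, prob=0.019103
DDDUDU: Ā=73.3966, payoff=61.8434, prob=0.001866
UDDUDU: Ā=134.2386, payoff=1.0014, prob=0.005970
DUDUDU: Ā=121.0086, payoff=14.2314, prob=0.005970
UUDUDU: Ā=221.3183, payoff=0.0000, prob=0.019103
DDUUDU: Ā=110.9538, payoff=24.2862, prob=0.005970
UDUUDU: Ā=202.9286, payoff=0.0000, prob=0.019103
DUUUDU: Ā=189.6986, payoff=0.0000, prob=0.019103
UUUUDU: Ā=346.9488, payoff=0.0000, prob=0.061130
DDDDUU: Ā=67.5890, payoff=67.6510, prob=0.001866
UDDDUU: Ā=123.6167, payoff=11.6233, prob=0.005970
DUDDUU: Ā=110.3867, payoff=24.8533, prob=0.005970
UUDDUU: Ā=201.8914, payoff=0.0000, prob=0.019103
DDUDUU: Ā=100.3319, payoff=34.9081, prob=0.005970
UDUDUU: Ā=183.5017, payoff=0.0000, prob=0.019103
DUUDUU: Ā=170.2717, payoff=0.0000, prob=0.019103
UUUDUU: Ā=311.4180, payoff=0.0000, prob=0.061130
DDDUUU: Ā=92.6902, payoff=42.5498, prob=0.005970
UDDUUU: Ā=169.5256, payoff=0.0000, prob=0.019103
DUDUUU: Ā=156.2956, payoff=0.0000, prob=0.019103
UUDUUU: Ā=285.8563, payoff=0.0000, prob=0.061130
DDUUUU: Ā=146.2408, payoff=0.0000, prob=0.019103
UDUUUU: Ā=267.4666, payoff=0.0000, prob=0.061130
DUUUUU: Ā=254.2366, payoff=0.0000, prob=0.061130
UUUUUU: Ā=464.9854, payoff=0.0000, prob=0.195616
Price = Σ prob·payoff / R^6 = 2.140566 / 3.635215 = 0.5888

price = 0.5888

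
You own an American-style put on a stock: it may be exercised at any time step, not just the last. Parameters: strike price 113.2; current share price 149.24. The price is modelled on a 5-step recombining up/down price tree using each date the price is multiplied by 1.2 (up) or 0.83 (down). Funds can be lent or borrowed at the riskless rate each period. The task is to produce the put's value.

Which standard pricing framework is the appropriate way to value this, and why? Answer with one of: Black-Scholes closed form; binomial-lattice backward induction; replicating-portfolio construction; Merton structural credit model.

Key observation: the put (strike 113.2 on spot 149.24) is American-style on a 5-step discrete price model, so the early-exercise decision at every node requires stepwise backward valuation — a closed form cannot price the exercise right.

framework: binomial-lattice backward induction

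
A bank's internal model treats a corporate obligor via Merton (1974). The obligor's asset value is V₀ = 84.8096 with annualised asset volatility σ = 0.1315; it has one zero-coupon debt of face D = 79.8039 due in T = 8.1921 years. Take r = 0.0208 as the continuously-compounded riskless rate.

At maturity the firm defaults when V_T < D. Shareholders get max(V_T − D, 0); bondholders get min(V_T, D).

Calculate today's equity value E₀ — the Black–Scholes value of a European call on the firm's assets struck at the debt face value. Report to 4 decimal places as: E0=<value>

E0=22.1490

Equity is a call on the firm's assets struck at D = 79.8039:
d₁ = [ln(V₀/D) + (r + σ²/2)T] / (σ√T)
   = [ln(84.8096/79.8039) + (0.0208 + 0.5·0.1315²)·8.1921] / (0.1315·√8.1921)
   = [0.060836 + 0.241226] / 0.376377 = 0.802551
d₂ = d₁ − σ√T = 0.802551 − 0.376377 = 0.426174
N(d₁) = 0.788883,  N(d₂) = 0.665009,  e^(−rT) = 0.843331
E₀ = V₀·N(d₁) − D·e^(−rT)·N(d₂)
   = 84.8096·0.788883 − 79.8039·0.843331·0.665009 = 22.148971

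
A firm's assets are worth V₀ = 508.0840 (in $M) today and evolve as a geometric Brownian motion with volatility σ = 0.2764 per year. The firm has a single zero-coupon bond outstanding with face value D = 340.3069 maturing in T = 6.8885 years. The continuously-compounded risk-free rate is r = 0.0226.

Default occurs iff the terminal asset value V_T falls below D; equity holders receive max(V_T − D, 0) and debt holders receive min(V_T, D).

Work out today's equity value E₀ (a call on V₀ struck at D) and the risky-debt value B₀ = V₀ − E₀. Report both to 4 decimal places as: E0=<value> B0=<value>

E0=251.0425 B0=257.0415

Apply the equity-as-call identities (strike 340.3069, horizon 6.8885 years):
d₁ = [ln(V₀/D) + (r + σ²/2)T] / (σ√T)
   = [ln(508.0840/340.3069) + (0.0226 + 0.5·0.2764²)·6.8885] / (0.2764·√6.8885)
   = [0.400799 + 0.418810] / 0.725438 = 1.129813
d₂ = d₁ − σ√T = 1.129813 − 0.725438 = 0.404375
N(d₁) = 0.870722,  N(d₂) = 0.657031,  e^(−rT) = 0.855833
E₀ = V₀·N(d₁) − D·e^(−rT)·N(d₂)
   = 508.0840·0.870722 − 340.3069·0.855833·0.657031 = 251.042475
B₀ = V₀ − E₀ = 508.0840 − 251.042475 = 257.041525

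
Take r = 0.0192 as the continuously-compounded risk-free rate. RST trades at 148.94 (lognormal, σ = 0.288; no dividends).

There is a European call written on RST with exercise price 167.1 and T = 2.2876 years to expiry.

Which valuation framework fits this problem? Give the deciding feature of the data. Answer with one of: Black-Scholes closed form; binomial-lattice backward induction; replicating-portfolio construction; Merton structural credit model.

framework: Black-Scholes closed form

Key observation: a European claim on RST (strike 167.1) — a lognormal (GBM) underlying with constant rate and volatility — has an exact closed-form value; no lattice or capital structure is involved.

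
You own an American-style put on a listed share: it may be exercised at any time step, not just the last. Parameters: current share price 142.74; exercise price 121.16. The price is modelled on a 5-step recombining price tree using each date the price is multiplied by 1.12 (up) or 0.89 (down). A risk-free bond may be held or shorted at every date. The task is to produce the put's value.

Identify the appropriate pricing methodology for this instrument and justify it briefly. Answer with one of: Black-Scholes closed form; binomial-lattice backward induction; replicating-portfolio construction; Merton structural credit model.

Key observation: early exercise of the strike-121.16 put must be checked at each of the 5 dates (spot 142.74), which forces a node-by-node comparison of intrinsic and continuation value backward from expiry.

framework: binomial-lattice backward induction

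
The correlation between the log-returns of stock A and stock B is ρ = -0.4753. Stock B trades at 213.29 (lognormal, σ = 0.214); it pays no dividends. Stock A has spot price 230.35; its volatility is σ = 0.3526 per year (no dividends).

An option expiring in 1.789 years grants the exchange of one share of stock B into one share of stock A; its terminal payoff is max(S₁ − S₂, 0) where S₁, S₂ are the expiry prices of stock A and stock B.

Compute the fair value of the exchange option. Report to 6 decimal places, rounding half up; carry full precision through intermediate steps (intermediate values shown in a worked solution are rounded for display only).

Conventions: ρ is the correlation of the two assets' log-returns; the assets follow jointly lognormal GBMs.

σ_eff = √(σ₁² + σ₂² − 2ρσ₁σ₂) = √(0.3526² + 0.214² − 2·-0.4753·0.3526·0.214) = 0.491784
d₁ = (ln(S₁/S₂) + (q₂ − q₁ + σ_eff²/2)T) / (σ_eff√T) = (ln(230.35/213.29) + (0.0 − 0.0 + 0.120926)·1.789) / 0.657778 = 0.445870
d₂ = d₁ − σ_eff√T = 0.445870 − 0.657778 = -0.211909
N(d₁) = 0.672154,  N(d₂) = 0.416089
V = S₁·e^{−q₁T}·N(d₁) − S₂·e^{−q₂T}·N(d₂) = 154.830736 − 88.747634 = 66.083103
Key observation: the rate r is irrelevant here: denominating values in stock B turns the exchange into a ratio option on S₁/S₂, and discounting at r drops out.

exchange price = 66.083103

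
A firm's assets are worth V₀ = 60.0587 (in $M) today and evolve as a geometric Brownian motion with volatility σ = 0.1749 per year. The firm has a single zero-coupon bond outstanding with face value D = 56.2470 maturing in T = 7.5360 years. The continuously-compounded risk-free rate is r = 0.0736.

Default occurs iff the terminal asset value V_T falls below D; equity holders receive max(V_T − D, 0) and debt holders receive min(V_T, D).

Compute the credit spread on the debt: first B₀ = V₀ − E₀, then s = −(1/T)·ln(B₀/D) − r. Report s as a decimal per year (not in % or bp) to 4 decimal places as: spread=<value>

spread=0.0040

Equity is a call on the firm's assets struck at D = 56.2470:
d₁ = [ln(V₀/D) + (r + σ²/2)T] / (σ√T)
   = [ln(60.0587/56.2470) + (0.0736 + 0.5·0.1749²)·7.5360] / (0.1749·√7.5360)
   = [0.065570 + 0.669913] / 0.480132 = 1.531835
d₂ = d₁ − σ√T = 1.531835 − 0.480132 = 1.051704
N(d₁) = 0.937218,  N(d₂) = 0.853532,  e^(−rT) = 0.574273
E₀ = V₀·N(d₁) − D·e^(−rT)·N(d₂)
   = 60.0587·0.937218 − 56.2470·0.574273·0.853532 = 28.718041
B₀ = V₀ − E₀ = 60.0587 − 28.718041 = 31.340659
spread = −(1/T)·ln(B₀/D) − r = −(1/7.5360)·ln(31.340659/56.2470) − 0.0736 = 0.00400569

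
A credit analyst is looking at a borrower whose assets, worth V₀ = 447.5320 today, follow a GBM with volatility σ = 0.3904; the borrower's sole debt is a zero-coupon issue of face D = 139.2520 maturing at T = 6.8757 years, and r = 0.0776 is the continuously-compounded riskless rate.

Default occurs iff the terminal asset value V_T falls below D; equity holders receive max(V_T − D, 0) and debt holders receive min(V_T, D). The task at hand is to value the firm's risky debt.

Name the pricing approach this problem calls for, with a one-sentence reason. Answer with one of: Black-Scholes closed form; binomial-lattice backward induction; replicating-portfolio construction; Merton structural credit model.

Key observation: assets follow a GBM and default happens iff V_T < 139.2520; valuing claims on that split (equity as a call, risky debt as the residual) is the structural model's definition.

framework: Merton structural credit model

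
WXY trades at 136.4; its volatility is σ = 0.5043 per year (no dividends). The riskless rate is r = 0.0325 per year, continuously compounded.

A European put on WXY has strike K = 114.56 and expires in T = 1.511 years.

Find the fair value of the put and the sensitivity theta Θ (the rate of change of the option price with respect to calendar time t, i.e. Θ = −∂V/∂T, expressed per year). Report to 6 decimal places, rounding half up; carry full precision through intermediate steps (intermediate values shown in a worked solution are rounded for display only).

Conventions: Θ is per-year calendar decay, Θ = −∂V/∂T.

σ√T = 0.5043·√1.511 = 0.619899
d₁ = (ln(S/K) + (r+σ²/2)T) / (σ√T) = (ln(136.4/114.56) + (0.0325+0.5043²/2)·1.511) / 0.619899 = (0.174493 + 0.241245) / 0.619899 = 0.670654
d₂ = d₁ − σ√T = 0.670654 − 0.619899 = 0.050755
e^{−rT} = 0.952079
N(−d₁) = 0.251220,  N(−d₂) = 0.479760
Put price V = K·e^{−rT}·N(−d₂) − S·N(−d₁) = 52.327538 − 34.266463 = 18.061075
φ(d₁) = (1/√(2π))·e^{−d₁²/2} = 0.318597
Θ = −S·φ(d₁)·σ/(2√T) + r·K·e^{−rT}·N(−d₂) = −8.914219 + 1.700645 = -7.213574

price = 18.061075
Θ = -7.213574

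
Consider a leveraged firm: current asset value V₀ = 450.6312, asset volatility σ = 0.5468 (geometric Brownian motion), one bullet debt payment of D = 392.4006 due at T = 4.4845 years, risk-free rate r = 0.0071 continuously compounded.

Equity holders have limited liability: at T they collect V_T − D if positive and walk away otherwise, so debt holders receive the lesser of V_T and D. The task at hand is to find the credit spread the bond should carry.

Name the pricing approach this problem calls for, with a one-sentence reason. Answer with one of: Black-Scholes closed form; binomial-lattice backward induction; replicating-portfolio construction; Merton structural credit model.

framework: Merton structural credit model

Key observation: with the firm-asset dynamics (V₀ = 450.6312) and a single zero-coupon liability of face 392.4006 given, debt value, spread, and default probability all derive from the option view of the balance sheet.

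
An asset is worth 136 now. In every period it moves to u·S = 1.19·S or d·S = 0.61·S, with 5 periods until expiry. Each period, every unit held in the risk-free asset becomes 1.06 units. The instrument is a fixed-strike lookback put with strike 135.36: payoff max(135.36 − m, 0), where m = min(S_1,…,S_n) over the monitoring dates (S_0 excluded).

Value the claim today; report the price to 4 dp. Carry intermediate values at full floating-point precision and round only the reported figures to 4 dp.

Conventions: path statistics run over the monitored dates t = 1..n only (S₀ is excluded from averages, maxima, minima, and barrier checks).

price = 23.2102

Under the martingale measure an up-move has probability p* = 0.7759; value the claim as the probability-weighted average of per-path payoffs, discounted 5 periods at R = 1.06.
Enumerate all 2^5 = 32 price paths (U = up ×1.19, D = down ×0.61); each path with k up-moves has probability p*^k·(1−p*)^(5−k).
DDDDD: m=11.4865, payoff=123.8735, prob=0.000566
UDDDD: m=22.4081, payoff=112.9519, prob=0.001958
DUDDD: m=22.4081, payoff=112.9519, prob=0.001958
UUDDD: m=43.7142, payoff=91.6458, prob=0.006778
DDUDD: m=22.4081, payoff=112.9519, prob=0.001958
UDUDD: m=43.7142, payoff=91.6458, prob=0.006778
DUUDD: m=43.7142, payoff=91.6458, prob=0.006778
UUUDD: m=85.2785, payoff=50.0815, prob=0.023463
DDDUD: m=22.4081, payoff=112.9519, prob=0.001958
UDDUD: m=43.7142, payoff=91.6458, prob=0.006778
DUDUD: m=43.7142, payoff=91.6458, prob=0.006778
UUDUD: m=85.2785, payoff=50.0815, prob=0.023463
DDUUD: m=43.7142, payoff=91.6458, prob=0.006778
UDUUD: m=85.2785, payoff=50.0815, prob=0.023463
DUUUD: m=82.9600, payoff=52.4000, prob=0.023463
UUUUD: m=161.8400, payoff=0.0000, prob=0.081218
DDDDU: m=18.8303, payoff=116.5297, prob=0.001958
UDDDU: m=36.7346, payoff=98.6254, prob=0.006778
DUDDU: m=36.7346, payoff=98.6254, prob=0.006778
UUDDU: m=71.6626, payoff=63.6974, prob=0.023463
DDUDU: m=36.7346, payoff=98.6254, prob=0.006778
UDUDU: m=71.6626, payoff=63.6974, prob=0.023463
DUUDU: m=71.6626, payoff=63.6974, prob=0.023463
UUUDU: m=139.8008, payoff=0.0000, prob=0.081218
DDDUU: m=30.8694, payoff=104.4906, prob=0.006778
UDDUU: m=60.2207, payoff=75.1393, prob=0.023463
DUDUU: m=60.2207, payoff=75.1393, prob=0.023463
UUDUU: m=117.4797, payoff=17.8803, prob=0.081218
DDUUU: m=50.6056, payoff=84.7544, prob=0.023463
UDUUU: m=98.7224, payoff=36.6376, prob=0.081218
DUUUU: m=82.9600, payoff=52.4000, prob=0.081218
UUUUU: m=161.8400, payoff=0.0000, prob=0.281140
Price = Σ prob·payoff / R^5 = 31.060439 / 1.338226 = 23.2102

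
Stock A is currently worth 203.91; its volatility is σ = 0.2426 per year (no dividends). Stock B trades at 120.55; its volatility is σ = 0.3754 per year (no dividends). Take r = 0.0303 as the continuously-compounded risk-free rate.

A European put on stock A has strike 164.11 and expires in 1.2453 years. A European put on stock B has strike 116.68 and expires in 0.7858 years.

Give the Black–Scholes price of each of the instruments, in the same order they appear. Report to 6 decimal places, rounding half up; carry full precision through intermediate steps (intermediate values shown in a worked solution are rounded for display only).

price(stock A put K=164.11) = 4.495270
price(stock B put K=116.68) = 12.405853

[stock A put K=164.11]
σ√T = 0.2426·√1.2453 = 0.270725
d₁ = (ln(S/K) + (r+σ²/2)T) / (σ√T) = (ln(203.91/164.11) + (0.0303+0.2426²/2)·1.2453) / 0.270725 = (0.217142 + 0.074379) / 0.270725 = 1.076815
d₂ = d₁ − σ√T = 1.076815 − 0.270725 = 0.806090
e^{−rT} = 0.962970
N(−d₁) = 0.140782,  N(−d₂) = 0.210095
price = K·e^{−rT}·N(−d₂) − S·N(−d₁) = 33.202029 − 28.706759 = 4.495270
[stock B put K=116.68]
σ√T = 0.3754·√0.7858 = 0.332775
d₁ = (ln(S/K) + (r+σ²/2)T) / (σ√T) = (ln(120.55/116.68) + (0.0303+0.3754²/2)·0.7858) / 0.332775 = (0.032629 + 0.079179) / 0.332775 = 0.335989
d₂ = d₁ − σ√T = 0.335989 − 0.332775 = 0.003215
e^{−rT} = 0.976471
N(−d₁) = 0.368440,  N(−d₂) = 0.498718
price = K·e^{−rT}·N(−d₂) − S·N(−d₁) = 56.821236 − 44.415383 = 12.405853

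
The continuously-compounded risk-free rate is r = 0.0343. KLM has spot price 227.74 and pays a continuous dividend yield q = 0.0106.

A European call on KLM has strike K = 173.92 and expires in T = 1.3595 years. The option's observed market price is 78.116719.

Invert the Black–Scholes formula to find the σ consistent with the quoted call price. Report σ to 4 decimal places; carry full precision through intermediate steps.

sigma = 0.4793

At σ = 0.4793 the Black–Scholes value reproduces the quote:
σ√T = 0.4793·√1.3595 = 0.558852
d₁ = (ln(S/K) + (r−q+σ²/2)T) / (σ√T) = (ln(227.74/173.92) + (0.0343−0.0106+0.4793²/2)·1.3595) / 0.558852 = (0.269609 + 0.188378) / 0.558852 = 0.819514
d₂ = d₁ − σ√T = 0.819514 − 0.558852 = 0.260662
e^{−rT} = 0.954440
e^{−qT} = 0.985693
N(d₁) = 0.793753,  N(d₂) = 0.602823
V = S·e^{−qT}·N(d₁) − K·e^{−rT}·N(d₂) = 178.183066 − 100.066347 = 78.116719 (equal to the quote); since ∂V/∂σ > 0 for all σ, the implied volatility is unique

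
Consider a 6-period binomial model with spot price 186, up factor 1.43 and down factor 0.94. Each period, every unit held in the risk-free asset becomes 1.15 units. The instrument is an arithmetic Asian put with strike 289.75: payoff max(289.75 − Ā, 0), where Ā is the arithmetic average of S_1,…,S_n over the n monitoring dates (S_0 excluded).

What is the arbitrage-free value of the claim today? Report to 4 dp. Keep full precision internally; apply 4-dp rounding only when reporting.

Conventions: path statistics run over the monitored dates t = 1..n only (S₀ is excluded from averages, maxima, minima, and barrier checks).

Under the martingale measure an up-move has probability p* = 0.4286; value the claim as the probability-weighted average of per-path payoffs, discounted 6 periods at R = 1.15.
Enumerate all 2^6 = 64 price paths (U = up ×1.43, D = down ×0.94); each path with k up-moves has probability p*^k·(1−p*)^(6−k).
DDDDDD: Ā=150.6199, payoff=139.1301, prob=0.034815
UDDDDD: Ā=229.1345, payoff=60.6155, prob=0.026112
DUDDDD: Ā=213.9445, payoff=75.8055, prob=0.026112
UUDDDD: Ā=325.4688, payoff=0.0000, prob=0.019584
DDUDDD: Ā=199.6659, payoff=90.0841, prob=0.026112
UDUDDD: Ā=303.7471, payoff=0.0000, prob=0.019584
DUUDDD: Ā=288.5571, payoff=1.1929, prob=0.019584
UUUDDD: Ā=438.9752, payoff=0.0000, prob=0.014688
DDDUDD: Ā=186.2441, payoff=103.5059, prob=0.026112
UDDUDD: Ā=283.3287, payoff=6.4213, prob=0.019584
DUDUDD: Ā=268.1387, payoff=21.6113, prob=0.019584
UUDUDD: Ā=407.9132, payoff=0.0000, prob=0.014688
DDUUDD: Ā=253.8601, payoff=35.8899, prob=0.019584
UDUUDD: Ā=386.1915, payoff=0.0000, prob=0.014688
DUUUDD: Ā=371.0015, payoff=0.0000, prob=0.014688
UUUUDD: Ā=564.3959, payoff=0.0000, prob=0.011016
DDDDUD: Ā=173.6275, payoff=116.1225, prob=0.026112
UDDDUD: Ā=264.1354, payoff=25.6146, prob=0.019584
DUDDUD: Ā=248.9454, payoff=40.8046, prob=0.019584
UUDDUD: Ā=378.7149, payoff=0.0000, prob=0.014688
DDUDUD: Ā=234.6668, payoff=55.0832, prob=0.019584
UDUDUD: Ā=356.9932, payoff=0.0000, prob=0.014688
DUUDUD: Ā=341.8032, payoff=0.0000, prob=0.014688
UUUDUD: Ā=519.9772, payoff=0.0000, prob=0.011016
DDDUUD: Ā=221.2450, payoff=68.5050, prob=0.019584
UDDUUD: Ā=336.5748, payoff=0.0000, prob=0.014688
DUDUUD: Ā=321.3848, payoff=0.0000, prob=0.014688
UUDUUD: Ā=488.9151, payoff=0.0000, prob=0.011016
DDUUUD: Ā=307.1062, payoff=0.0000, prob=0.014688
UDUUUD: Ā=467.1934, payoff=0.0000, prob=0.011016
DUUUUD: Ā=452.0034, payoff=0.0000, prob=0.011016
UUUUUD: Ā=687.6222, payoff=0.0000, prob=0.008262
DDDDDU: Ā=161.7679, payoff=127.9821, prob=0.026112
UDDDDU: Ā=246.0937, payoff=43.6563, prob=0.019584
DUDDDU: Ā=230.9037, payoff=58.8463, prob=0.019584
UUDDDU: Ā=351.2685, payoff=0.0000, prob=0.014688
DDUDDU: Ā=216.6251, payoff=73.1249, prob=0.019584
UDUDDU: Ā=329.5468, payoff=0.0000, prob=0.014688
DUUDDU: Ā=314.3568, payoff=0.0000, prob=0.014688
UUUDDU: Ā=478.2236, payoff=0.0000, prob=0.011016
DDDUDU: Ā=203.2033, payoff=86.5467, prob=0.019584
UDDUDU: Ā=309.1284, payoff=0.0000, prob=0.014688
DUDUDU: Ā=293.9384, payoff=0.0000, prob=0.014688
UUDUDU: Ā=447.1615, payoff=0.0000, prob=0.011016
DDUUDU: Ā=279.6598, payoff=10.0902, prob=0.014688
UDUUDU: Ā=425.4398, payoff=0.0000, prob=0.011016
DUUUDU: Ā=410.2498, payoff=0.0000, prob=0.011016
UUUUDU: Ā=624.1035, payoff=0.0000, prob=0.008262
DDDDUU: Ā=190.5867, payoff=99.1633, prob=0.019584
UDDDUU: Ā=289.9351, payoff=0.0000, prob=0.014688
DUDDUU: Ā=274.7451, payoff=15.0049, prob=0.014688
UUDDUU: Ā=417.9632, payoff=0.0000, prob=0.011016
DDUDUU: Ā=260.4665, payoff=29.2835, prob=0.014688
UDUDUU: Ā=396.2415, payoff=0.0000, prob=0.011016
DUUDUU: Ā=381.0515, payoff=0.0000, prob=0.011016
UUUDUU: Ā=579.6848, payoff=0.0000, prob=0.008262
DDDUUU: Ā=247.0446, payoff=42.7054, prob=0.014688
UDDUUU: Ā=375.8231, payoff=0.0000, prob=0.011016
DUDUUU: Ā=360.6331, payoff=0.0000, prob=0.011016
UUDUUU: Ā=548.6227, payoff=0.0000, prob=0.008262
DDUUUU: Ā=346.3545, payoff=0.0000, prob=0.011016
UDUUUU: Ā=526.9010, payoff=0.0000, prob=0.008262
DUUUUU: Ā=511.7110, payoff=0.0000, prob=0.008262
UUUUUU: Ā=778.4540, payoff=0.0000, prob=0.006196
Price = Σ prob·payoff / R^6 = 33.333434 / 2.313061 = 14.4110

price = 14.4110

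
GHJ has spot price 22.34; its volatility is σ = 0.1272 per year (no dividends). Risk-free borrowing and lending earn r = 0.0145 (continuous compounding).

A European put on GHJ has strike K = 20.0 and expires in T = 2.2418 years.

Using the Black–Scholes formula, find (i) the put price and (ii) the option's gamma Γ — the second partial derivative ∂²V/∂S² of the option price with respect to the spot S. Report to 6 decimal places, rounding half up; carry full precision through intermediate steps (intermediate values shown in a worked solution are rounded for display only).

price = 0.516694
Γ = 0.065510

σ√T = 0.1272·√2.2418 = 0.190452
d₁ = (ln(S/K) + (r+σ²/2)T) / (σ√T) = (ln(22.34/20.0) + (0.0145+0.1272²/2)·2.2418) / 0.190452 = (0.110647 + 0.050642) / 0.190452 = 0.846873
d₂ = d₁ − σ√T = 0.846873 − 0.190452 = 0.656421
e^{−rT} = 0.968017
N(−d₁) = 0.198533,  N(−d₂) = 0.255777
Put price V = K·e^{−rT}·N(−d₂) − S·N(−d₁) = 4.951922 − 4.435228 = 0.516694
φ(d₁) = (1/√(2π))·e^{−d₁²/2} = 0.278723
Γ = φ(d₁) / (S·σ·√T) = 0.065510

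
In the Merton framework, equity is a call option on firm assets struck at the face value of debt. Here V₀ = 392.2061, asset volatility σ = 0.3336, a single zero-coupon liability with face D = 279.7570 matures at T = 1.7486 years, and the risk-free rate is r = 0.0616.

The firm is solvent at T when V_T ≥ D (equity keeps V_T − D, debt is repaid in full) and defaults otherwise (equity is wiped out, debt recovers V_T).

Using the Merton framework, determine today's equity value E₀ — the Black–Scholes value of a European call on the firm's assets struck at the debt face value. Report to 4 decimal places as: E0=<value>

E0=152.1591

With assets at 392.2061 and a single debt payment of 279.7570 at 1.7486 years:
d₁ = [ln(V₀/D) + (r + σ²/2)T] / (σ√T)
   = [ln(392.2061/279.7570) + (0.0616 + 0.5·0.3336²)·1.7486] / (0.3336·√1.7486)
   = [0.337866 + 0.205014] / 0.441135 = 1.230644
d₂ = d₁ − σ√T = 1.230644 − 0.441135 = 0.789509
N(d₁) = 0.890772,  N(d₂) = 0.785093,  e^(−rT) = 0.897885
E₀ = V₀·N(d₁) − D·e^(−rT)·N(d₂)
   = 392.2061·0.890772 − 279.7570·0.897885·0.785093 = 152.159145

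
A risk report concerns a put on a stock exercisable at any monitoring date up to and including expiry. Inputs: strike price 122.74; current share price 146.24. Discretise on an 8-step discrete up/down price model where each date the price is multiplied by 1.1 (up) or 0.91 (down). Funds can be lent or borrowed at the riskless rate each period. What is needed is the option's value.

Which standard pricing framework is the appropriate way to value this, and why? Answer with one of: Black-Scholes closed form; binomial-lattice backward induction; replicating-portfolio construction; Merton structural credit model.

Key observation: the defining feature is the embedded early-exercise option across 8 discrete dates on the spot-146.24 tree; pricing the strike-122.74 put means working backward with an exercise test at every node.

framework: binomial-lattice backward induction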